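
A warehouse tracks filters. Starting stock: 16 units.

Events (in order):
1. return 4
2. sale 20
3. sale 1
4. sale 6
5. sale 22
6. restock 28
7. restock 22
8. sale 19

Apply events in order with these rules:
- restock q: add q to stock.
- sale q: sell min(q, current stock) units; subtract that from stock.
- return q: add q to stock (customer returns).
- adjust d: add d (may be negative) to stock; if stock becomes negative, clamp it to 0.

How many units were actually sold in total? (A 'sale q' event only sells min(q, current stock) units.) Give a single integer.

Answer: 39

Derivation:
Processing events:
Start: stock = 16
  Event 1 (return 4): 16 + 4 = 20
  Event 2 (sale 20): sell min(20,20)=20. stock: 20 - 20 = 0. total_sold = 20
  Event 3 (sale 1): sell min(1,0)=0. stock: 0 - 0 = 0. total_sold = 20
  Event 4 (sale 6): sell min(6,0)=0. stock: 0 - 0 = 0. total_sold = 20
  Event 5 (sale 22): sell min(22,0)=0. stock: 0 - 0 = 0. total_sold = 20
  Event 6 (restock 28): 0 + 28 = 28
  Event 7 (restock 22): 28 + 22 = 50
  Event 8 (sale 19): sell min(19,50)=19. stock: 50 - 19 = 31. total_sold = 39
Final: stock = 31, total_sold = 39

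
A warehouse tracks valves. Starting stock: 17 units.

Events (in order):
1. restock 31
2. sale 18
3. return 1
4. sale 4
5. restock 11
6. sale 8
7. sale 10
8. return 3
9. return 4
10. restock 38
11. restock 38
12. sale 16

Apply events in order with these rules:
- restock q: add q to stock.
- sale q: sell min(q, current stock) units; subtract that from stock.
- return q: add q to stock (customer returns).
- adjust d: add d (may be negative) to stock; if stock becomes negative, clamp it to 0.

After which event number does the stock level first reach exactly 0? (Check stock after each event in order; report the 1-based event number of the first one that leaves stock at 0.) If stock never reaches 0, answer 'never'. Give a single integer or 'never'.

Processing events:
Start: stock = 17
  Event 1 (restock 31): 17 + 31 = 48
  Event 2 (sale 18): sell min(18,48)=18. stock: 48 - 18 = 30. total_sold = 18
  Event 3 (return 1): 30 + 1 = 31
  Event 4 (sale 4): sell min(4,31)=4. stock: 31 - 4 = 27. total_sold = 22
  Event 5 (restock 11): 27 + 11 = 38
  Event 6 (sale 8): sell min(8,38)=8. stock: 38 - 8 = 30. total_sold = 30
  Event 7 (sale 10): sell min(10,30)=10. stock: 30 - 10 = 20. total_sold = 40
  Event 8 (return 3): 20 + 3 = 23
  Event 9 (return 4): 23 + 4 = 27
  Event 10 (restock 38): 27 + 38 = 65
  Event 11 (restock 38): 65 + 38 = 103
  Event 12 (sale 16): sell min(16,103)=16. stock: 103 - 16 = 87. total_sold = 56
Final: stock = 87, total_sold = 56

Stock never reaches 0.

Answer: never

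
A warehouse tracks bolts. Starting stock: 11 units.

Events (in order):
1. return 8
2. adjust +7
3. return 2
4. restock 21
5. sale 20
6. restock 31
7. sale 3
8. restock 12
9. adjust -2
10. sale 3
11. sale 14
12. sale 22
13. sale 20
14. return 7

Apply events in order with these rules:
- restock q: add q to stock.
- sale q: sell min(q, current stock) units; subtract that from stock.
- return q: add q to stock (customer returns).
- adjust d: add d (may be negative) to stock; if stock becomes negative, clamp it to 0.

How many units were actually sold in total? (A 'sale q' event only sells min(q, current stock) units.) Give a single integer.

Answer: 82

Derivation:
Processing events:
Start: stock = 11
  Event 1 (return 8): 11 + 8 = 19
  Event 2 (adjust +7): 19 + 7 = 26
  Event 3 (return 2): 26 + 2 = 28
  Event 4 (restock 21): 28 + 21 = 49
  Event 5 (sale 20): sell min(20,49)=20. stock: 49 - 20 = 29. total_sold = 20
  Event 6 (restock 31): 29 + 31 = 60
  Event 7 (sale 3): sell min(3,60)=3. stock: 60 - 3 = 57. total_sold = 23
  Event 8 (restock 12): 57 + 12 = 69
  Event 9 (adjust -2): 69 + -2 = 67
  Event 10 (sale 3): sell min(3,67)=3. stock: 67 - 3 = 64. total_sold = 26
  Event 11 (sale 14): sell min(14,64)=14. stock: 64 - 14 = 50. total_sold = 40
  Event 12 (sale 22): sell min(22,50)=22. stock: 50 - 22 = 28. total_sold = 62
  Event 13 (sale 20): sell min(20,28)=20. stock: 28 - 20 = 8. total_sold = 82
  Event 14 (return 7): 8 + 7 = 15
Final: stock = 15, total_sold = 82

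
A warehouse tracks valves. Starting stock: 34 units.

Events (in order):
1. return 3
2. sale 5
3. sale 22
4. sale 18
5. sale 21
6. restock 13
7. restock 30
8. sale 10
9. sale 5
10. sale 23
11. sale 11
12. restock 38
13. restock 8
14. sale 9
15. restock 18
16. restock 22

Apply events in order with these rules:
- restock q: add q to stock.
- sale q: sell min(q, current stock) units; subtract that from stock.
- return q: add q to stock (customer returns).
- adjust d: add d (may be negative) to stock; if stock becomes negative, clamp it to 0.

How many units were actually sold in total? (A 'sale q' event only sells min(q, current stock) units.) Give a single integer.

Answer: 89

Derivation:
Processing events:
Start: stock = 34
  Event 1 (return 3): 34 + 3 = 37
  Event 2 (sale 5): sell min(5,37)=5. stock: 37 - 5 = 32. total_sold = 5
  Event 3 (sale 22): sell min(22,32)=22. stock: 32 - 22 = 10. total_sold = 27
  Event 4 (sale 18): sell min(18,10)=10. stock: 10 - 10 = 0. total_sold = 37
  Event 5 (sale 21): sell min(21,0)=0. stock: 0 - 0 = 0. total_sold = 37
  Event 6 (restock 13): 0 + 13 = 13
  Event 7 (restock 30): 13 + 30 = 43
  Event 8 (sale 10): sell min(10,43)=10. stock: 43 - 10 = 33. total_sold = 47
  Event 9 (sale 5): sell min(5,33)=5. stock: 33 - 5 = 28. total_sold = 52
  Event 10 (sale 23): sell min(23,28)=23. stock: 28 - 23 = 5. total_sold = 75
  Event 11 (sale 11): sell min(11,5)=5. stock: 5 - 5 = 0. total_sold = 80
  Event 12 (restock 38): 0 + 38 = 38
  Event 13 (restock 8): 38 + 8 = 46
  Event 14 (sale 9): sell min(9,46)=9. stock: 46 - 9 = 37. total_sold = 89
  Event 15 (restock 18): 37 + 18 = 55
  Event 16 (restock 22): 55 + 22 = 77
Final: stock = 77, total_sold = 89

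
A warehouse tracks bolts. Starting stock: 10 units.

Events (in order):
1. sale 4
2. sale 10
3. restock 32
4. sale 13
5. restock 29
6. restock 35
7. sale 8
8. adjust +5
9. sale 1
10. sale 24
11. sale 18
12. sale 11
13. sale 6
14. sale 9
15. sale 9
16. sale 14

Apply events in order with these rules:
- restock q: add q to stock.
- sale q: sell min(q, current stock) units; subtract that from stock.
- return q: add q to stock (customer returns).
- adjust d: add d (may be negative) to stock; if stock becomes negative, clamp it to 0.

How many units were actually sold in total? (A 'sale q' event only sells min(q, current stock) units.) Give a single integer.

Processing events:
Start: stock = 10
  Event 1 (sale 4): sell min(4,10)=4. stock: 10 - 4 = 6. total_sold = 4
  Event 2 (sale 10): sell min(10,6)=6. stock: 6 - 6 = 0. total_sold = 10
  Event 3 (restock 32): 0 + 32 = 32
  Event 4 (sale 13): sell min(13,32)=13. stock: 32 - 13 = 19. total_sold = 23
  Event 5 (restock 29): 19 + 29 = 48
  Event 6 (restock 35): 48 + 35 = 83
  Event 7 (sale 8): sell min(8,83)=8. stock: 83 - 8 = 75. total_sold = 31
  Event 8 (adjust +5): 75 + 5 = 80
  Event 9 (sale 1): sell min(1,80)=1. stock: 80 - 1 = 79. total_sold = 32
  Event 10 (sale 24): sell min(24,79)=24. stock: 79 - 24 = 55. total_sold = 56
  Event 11 (sale 18): sell min(18,55)=18. stock: 55 - 18 = 37. total_sold = 74
  Event 12 (sale 11): sell min(11,37)=11. stock: 37 - 11 = 26. total_sold = 85
  Event 13 (sale 6): sell min(6,26)=6. stock: 26 - 6 = 20. total_sold = 91
  Event 14 (sale 9): sell min(9,20)=9. stock: 20 - 9 = 11. total_sold = 100
  Event 15 (sale 9): sell min(9,11)=9. stock: 11 - 9 = 2. total_sold = 109
  Event 16 (sale 14): sell min(14,2)=2. stock: 2 - 2 = 0. total_sold = 111
Final: stock = 0, total_sold = 111

Answer: 111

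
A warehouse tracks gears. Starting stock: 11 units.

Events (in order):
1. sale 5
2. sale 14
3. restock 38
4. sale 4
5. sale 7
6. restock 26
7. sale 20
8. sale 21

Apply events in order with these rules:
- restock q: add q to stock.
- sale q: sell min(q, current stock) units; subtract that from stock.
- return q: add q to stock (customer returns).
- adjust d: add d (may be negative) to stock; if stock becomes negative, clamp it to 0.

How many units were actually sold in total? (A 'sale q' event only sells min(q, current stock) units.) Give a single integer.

Answer: 63

Derivation:
Processing events:
Start: stock = 11
  Event 1 (sale 5): sell min(5,11)=5. stock: 11 - 5 = 6. total_sold = 5
  Event 2 (sale 14): sell min(14,6)=6. stock: 6 - 6 = 0. total_sold = 11
  Event 3 (restock 38): 0 + 38 = 38
  Event 4 (sale 4): sell min(4,38)=4. stock: 38 - 4 = 34. total_sold = 15
  Event 5 (sale 7): sell min(7,34)=7. stock: 34 - 7 = 27. total_sold = 22
  Event 6 (restock 26): 27 + 26 = 53
  Event 7 (sale 20): sell min(20,53)=20. stock: 53 - 20 = 33. total_sold = 42
  Event 8 (sale 21): sell min(21,33)=21. stock: 33 - 21 = 12. total_sold = 63
Final: stock = 12, total_sold = 63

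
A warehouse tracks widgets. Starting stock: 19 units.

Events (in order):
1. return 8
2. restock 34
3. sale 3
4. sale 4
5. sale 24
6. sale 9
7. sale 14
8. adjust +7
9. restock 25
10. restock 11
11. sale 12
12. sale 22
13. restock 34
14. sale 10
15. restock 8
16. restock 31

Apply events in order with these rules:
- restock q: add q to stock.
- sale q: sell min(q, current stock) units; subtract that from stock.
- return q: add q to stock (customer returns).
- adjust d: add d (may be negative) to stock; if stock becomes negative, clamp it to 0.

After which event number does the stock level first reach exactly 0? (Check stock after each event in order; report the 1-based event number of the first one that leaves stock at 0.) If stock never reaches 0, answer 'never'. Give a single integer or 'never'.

Answer: never

Derivation:
Processing events:
Start: stock = 19
  Event 1 (return 8): 19 + 8 = 27
  Event 2 (restock 34): 27 + 34 = 61
  Event 3 (sale 3): sell min(3,61)=3. stock: 61 - 3 = 58. total_sold = 3
  Event 4 (sale 4): sell min(4,58)=4. stock: 58 - 4 = 54. total_sold = 7
  Event 5 (sale 24): sell min(24,54)=24. stock: 54 - 24 = 30. total_sold = 31
  Event 6 (sale 9): sell min(9,30)=9. stock: 30 - 9 = 21. total_sold = 40
  Event 7 (sale 14): sell min(14,21)=14. stock: 21 - 14 = 7. total_sold = 54
  Event 8 (adjust +7): 7 + 7 = 14
  Event 9 (restock 25): 14 + 25 = 39
  Event 10 (restock 11): 39 + 11 = 50
  Event 11 (sale 12): sell min(12,50)=12. stock: 50 - 12 = 38. total_sold = 66
  Event 12 (sale 22): sell min(22,38)=22. stock: 38 - 22 = 16. total_sold = 88
  Event 13 (restock 34): 16 + 34 = 50
  Event 14 (sale 10): sell min(10,50)=10. stock: 50 - 10 = 40. total_sold = 98
  Event 15 (restock 8): 40 + 8 = 48
  Event 16 (restock 31): 48 + 31 = 79
Final: stock = 79, total_sold = 98

Stock never reaches 0.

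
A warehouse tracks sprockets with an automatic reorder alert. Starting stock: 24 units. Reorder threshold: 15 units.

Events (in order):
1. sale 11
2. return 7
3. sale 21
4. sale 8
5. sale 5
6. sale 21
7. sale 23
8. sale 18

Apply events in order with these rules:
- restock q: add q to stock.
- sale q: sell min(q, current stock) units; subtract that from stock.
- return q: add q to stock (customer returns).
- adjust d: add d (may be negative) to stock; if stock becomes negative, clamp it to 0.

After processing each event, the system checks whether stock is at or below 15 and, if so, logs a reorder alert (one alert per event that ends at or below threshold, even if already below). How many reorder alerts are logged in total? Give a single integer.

Processing events:
Start: stock = 24
  Event 1 (sale 11): sell min(11,24)=11. stock: 24 - 11 = 13. total_sold = 11
  Event 2 (return 7): 13 + 7 = 20
  Event 3 (sale 21): sell min(21,20)=20. stock: 20 - 20 = 0. total_sold = 31
  Event 4 (sale 8): sell min(8,0)=0. stock: 0 - 0 = 0. total_sold = 31
  Event 5 (sale 5): sell min(5,0)=0. stock: 0 - 0 = 0. total_sold = 31
  Event 6 (sale 21): sell min(21,0)=0. stock: 0 - 0 = 0. total_sold = 31
  Event 7 (sale 23): sell min(23,0)=0. stock: 0 - 0 = 0. total_sold = 31
  Event 8 (sale 18): sell min(18,0)=0. stock: 0 - 0 = 0. total_sold = 31
Final: stock = 0, total_sold = 31

Checking against threshold 15:
  After event 1: stock=13 <= 15 -> ALERT
  After event 2: stock=20 > 15
  After event 3: stock=0 <= 15 -> ALERT
  After event 4: stock=0 <= 15 -> ALERT
  After event 5: stock=0 <= 15 -> ALERT
  After event 6: stock=0 <= 15 -> ALERT
  After event 7: stock=0 <= 15 -> ALERT
  After event 8: stock=0 <= 15 -> ALERT
Alert events: [1, 3, 4, 5, 6, 7, 8]. Count = 7

Answer: 7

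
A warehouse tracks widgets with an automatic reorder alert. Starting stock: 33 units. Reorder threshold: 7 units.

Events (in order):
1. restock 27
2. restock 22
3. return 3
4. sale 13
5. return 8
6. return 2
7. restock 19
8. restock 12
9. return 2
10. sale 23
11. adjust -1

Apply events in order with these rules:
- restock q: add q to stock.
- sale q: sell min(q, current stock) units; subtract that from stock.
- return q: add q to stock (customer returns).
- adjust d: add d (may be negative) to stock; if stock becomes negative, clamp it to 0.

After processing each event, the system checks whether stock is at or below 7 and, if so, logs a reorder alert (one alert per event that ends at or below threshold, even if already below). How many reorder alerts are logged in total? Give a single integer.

Processing events:
Start: stock = 33
  Event 1 (restock 27): 33 + 27 = 60
  Event 2 (restock 22): 60 + 22 = 82
  Event 3 (return 3): 82 + 3 = 85
  Event 4 (sale 13): sell min(13,85)=13. stock: 85 - 13 = 72. total_sold = 13
  Event 5 (return 8): 72 + 8 = 80
  Event 6 (return 2): 80 + 2 = 82
  Event 7 (restock 19): 82 + 19 = 101
  Event 8 (restock 12): 101 + 12 = 113
  Event 9 (return 2): 113 + 2 = 115
  Event 10 (sale 23): sell min(23,115)=23. stock: 115 - 23 = 92. total_sold = 36
  Event 11 (adjust -1): 92 + -1 = 91
Final: stock = 91, total_sold = 36

Checking against threshold 7:
  After event 1: stock=60 > 7
  After event 2: stock=82 > 7
  After event 3: stock=85 > 7
  After event 4: stock=72 > 7
  After event 5: stock=80 > 7
  After event 6: stock=82 > 7
  After event 7: stock=101 > 7
  After event 8: stock=113 > 7
  After event 9: stock=115 > 7
  After event 10: stock=92 > 7
  After event 11: stock=91 > 7
Alert events: []. Count = 0

Answer: 0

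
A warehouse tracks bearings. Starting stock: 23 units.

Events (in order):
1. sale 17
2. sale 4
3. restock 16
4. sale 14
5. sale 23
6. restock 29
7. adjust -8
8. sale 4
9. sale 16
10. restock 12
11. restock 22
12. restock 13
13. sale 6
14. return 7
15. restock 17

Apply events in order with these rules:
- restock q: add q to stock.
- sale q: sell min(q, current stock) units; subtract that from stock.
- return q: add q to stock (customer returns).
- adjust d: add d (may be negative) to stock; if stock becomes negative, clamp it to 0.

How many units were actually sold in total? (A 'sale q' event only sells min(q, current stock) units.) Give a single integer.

Processing events:
Start: stock = 23
  Event 1 (sale 17): sell min(17,23)=17. stock: 23 - 17 = 6. total_sold = 17
  Event 2 (sale 4): sell min(4,6)=4. stock: 6 - 4 = 2. total_sold = 21
  Event 3 (restock 16): 2 + 16 = 18
  Event 4 (sale 14): sell min(14,18)=14. stock: 18 - 14 = 4. total_sold = 35
  Event 5 (sale 23): sell min(23,4)=4. stock: 4 - 4 = 0. total_sold = 39
  Event 6 (restock 29): 0 + 29 = 29
  Event 7 (adjust -8): 29 + -8 = 21
  Event 8 (sale 4): sell min(4,21)=4. stock: 21 - 4 = 17. total_sold = 43
  Event 9 (sale 16): sell min(16,17)=16. stock: 17 - 16 = 1. total_sold = 59
  Event 10 (restock 12): 1 + 12 = 13
  Event 11 (restock 22): 13 + 22 = 35
  Event 12 (restock 13): 35 + 13 = 48
  Event 13 (sale 6): sell min(6,48)=6. stock: 48 - 6 = 42. total_sold = 65
  Event 14 (return 7): 42 + 7 = 49
  Event 15 (restock 17): 49 + 17 = 66
Final: stock = 66, total_sold = 65

Answer: 65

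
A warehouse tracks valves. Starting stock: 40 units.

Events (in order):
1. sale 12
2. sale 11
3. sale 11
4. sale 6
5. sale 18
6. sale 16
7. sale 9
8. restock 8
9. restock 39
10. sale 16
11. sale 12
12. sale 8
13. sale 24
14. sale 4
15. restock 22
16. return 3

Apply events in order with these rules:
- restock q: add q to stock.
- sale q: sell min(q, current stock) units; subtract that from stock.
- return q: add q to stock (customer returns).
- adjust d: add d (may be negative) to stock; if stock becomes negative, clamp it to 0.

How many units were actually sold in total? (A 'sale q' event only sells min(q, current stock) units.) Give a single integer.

Processing events:
Start: stock = 40
  Event 1 (sale 12): sell min(12,40)=12. stock: 40 - 12 = 28. total_sold = 12
  Event 2 (sale 11): sell min(11,28)=11. stock: 28 - 11 = 17. total_sold = 23
  Event 3 (sale 11): sell min(11,17)=11. stock: 17 - 11 = 6. total_sold = 34
  Event 4 (sale 6): sell min(6,6)=6. stock: 6 - 6 = 0. total_sold = 40
  Event 5 (sale 18): sell min(18,0)=0. stock: 0 - 0 = 0. total_sold = 40
  Event 6 (sale 16): sell min(16,0)=0. stock: 0 - 0 = 0. total_sold = 40
  Event 7 (sale 9): sell min(9,0)=0. stock: 0 - 0 = 0. total_sold = 40
  Event 8 (restock 8): 0 + 8 = 8
  Event 9 (restock 39): 8 + 39 = 47
  Event 10 (sale 16): sell min(16,47)=16. stock: 47 - 16 = 31. total_sold = 56
  Event 11 (sale 12): sell min(12,31)=12. stock: 31 - 12 = 19. total_sold = 68
  Event 12 (sale 8): sell min(8,19)=8. stock: 19 - 8 = 11. total_sold = 76
  Event 13 (sale 24): sell min(24,11)=11. stock: 11 - 11 = 0. total_sold = 87
  Event 14 (sale 4): sell min(4,0)=0. stock: 0 - 0 = 0. total_sold = 87
  Event 15 (restock 22): 0 + 22 = 22
  Event 16 (return 3): 22 + 3 = 25
Final: stock = 25, total_sold = 87

Answer: 87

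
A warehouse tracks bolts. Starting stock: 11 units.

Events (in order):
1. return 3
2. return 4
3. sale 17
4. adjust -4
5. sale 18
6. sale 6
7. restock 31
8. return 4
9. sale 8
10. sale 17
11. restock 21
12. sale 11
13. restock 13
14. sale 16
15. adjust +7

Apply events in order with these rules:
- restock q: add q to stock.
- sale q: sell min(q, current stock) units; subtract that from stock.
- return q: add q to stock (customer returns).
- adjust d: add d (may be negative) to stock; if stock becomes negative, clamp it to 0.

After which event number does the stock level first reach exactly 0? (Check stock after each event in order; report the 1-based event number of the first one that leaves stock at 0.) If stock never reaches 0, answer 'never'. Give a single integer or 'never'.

Processing events:
Start: stock = 11
  Event 1 (return 3): 11 + 3 = 14
  Event 2 (return 4): 14 + 4 = 18
  Event 3 (sale 17): sell min(17,18)=17. stock: 18 - 17 = 1. total_sold = 17
  Event 4 (adjust -4): 1 + -4 = 0 (clamped to 0)
  Event 5 (sale 18): sell min(18,0)=0. stock: 0 - 0 = 0. total_sold = 17
  Event 6 (sale 6): sell min(6,0)=0. stock: 0 - 0 = 0. total_sold = 17
  Event 7 (restock 31): 0 + 31 = 31
  Event 8 (return 4): 31 + 4 = 35
  Event 9 (sale 8): sell min(8,35)=8. stock: 35 - 8 = 27. total_sold = 25
  Event 10 (sale 17): sell min(17,27)=17. stock: 27 - 17 = 10. total_sold = 42
  Event 11 (restock 21): 10 + 21 = 31
  Event 12 (sale 11): sell min(11,31)=11. stock: 31 - 11 = 20. total_sold = 53
  Event 13 (restock 13): 20 + 13 = 33
  Event 14 (sale 16): sell min(16,33)=16. stock: 33 - 16 = 17. total_sold = 69
  Event 15 (adjust +7): 17 + 7 = 24
Final: stock = 24, total_sold = 69

First zero at event 4.

Answer: 4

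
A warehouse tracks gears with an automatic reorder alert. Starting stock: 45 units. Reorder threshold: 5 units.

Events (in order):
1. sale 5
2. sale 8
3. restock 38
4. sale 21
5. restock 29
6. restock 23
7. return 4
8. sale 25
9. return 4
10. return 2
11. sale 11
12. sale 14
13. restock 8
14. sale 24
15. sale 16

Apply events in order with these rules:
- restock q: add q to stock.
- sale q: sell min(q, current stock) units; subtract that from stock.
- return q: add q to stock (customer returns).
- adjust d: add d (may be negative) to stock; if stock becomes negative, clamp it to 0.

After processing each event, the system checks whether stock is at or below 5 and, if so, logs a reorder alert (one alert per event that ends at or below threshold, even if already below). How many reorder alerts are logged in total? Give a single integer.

Answer: 0

Derivation:
Processing events:
Start: stock = 45
  Event 1 (sale 5): sell min(5,45)=5. stock: 45 - 5 = 40. total_sold = 5
  Event 2 (sale 8): sell min(8,40)=8. stock: 40 - 8 = 32. total_sold = 13
  Event 3 (restock 38): 32 + 38 = 70
  Event 4 (sale 21): sell min(21,70)=21. stock: 70 - 21 = 49. total_sold = 34
  Event 5 (restock 29): 49 + 29 = 78
  Event 6 (restock 23): 78 + 23 = 101
  Event 7 (return 4): 101 + 4 = 105
  Event 8 (sale 25): sell min(25,105)=25. stock: 105 - 25 = 80. total_sold = 59
  Event 9 (return 4): 80 + 4 = 84
  Event 10 (return 2): 84 + 2 = 86
  Event 11 (sale 11): sell min(11,86)=11. stock: 86 - 11 = 75. total_sold = 70
  Event 12 (sale 14): sell min(14,75)=14. stock: 75 - 14 = 61. total_sold = 84
  Event 13 (restock 8): 61 + 8 = 69
  Event 14 (sale 24): sell min(24,69)=24. stock: 69 - 24 = 45. total_sold = 108
  Event 15 (sale 16): sell min(16,45)=16. stock: 45 - 16 = 29. total_sold = 124
Final: stock = 29, total_sold = 124

Checking against threshold 5:
  After event 1: stock=40 > 5
  After event 2: stock=32 > 5
  After event 3: stock=70 > 5
  After event 4: stock=49 > 5
  After event 5: stock=78 > 5
  After event 6: stock=101 > 5
  After event 7: stock=105 > 5
  After event 8: stock=80 > 5
  After event 9: stock=84 > 5
  After event 10: stock=86 > 5
  After event 11: stock=75 > 5
  After event 12: stock=61 > 5
  After event 13: stock=69 > 5
  After event 14: stock=45 > 5
  After event 15: stock=29 > 5
Alert events: []. Count = 0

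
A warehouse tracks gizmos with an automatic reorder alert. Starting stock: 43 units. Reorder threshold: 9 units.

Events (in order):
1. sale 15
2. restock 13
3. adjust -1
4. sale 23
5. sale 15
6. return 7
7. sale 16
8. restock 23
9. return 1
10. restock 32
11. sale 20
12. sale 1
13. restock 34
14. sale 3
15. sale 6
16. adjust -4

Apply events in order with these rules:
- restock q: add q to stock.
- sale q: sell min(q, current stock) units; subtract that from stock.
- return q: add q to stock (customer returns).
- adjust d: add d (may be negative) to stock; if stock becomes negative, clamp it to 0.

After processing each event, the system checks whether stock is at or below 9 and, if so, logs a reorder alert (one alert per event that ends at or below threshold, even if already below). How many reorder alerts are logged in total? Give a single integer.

Processing events:
Start: stock = 43
  Event 1 (sale 15): sell min(15,43)=15. stock: 43 - 15 = 28. total_sold = 15
  Event 2 (restock 13): 28 + 13 = 41
  Event 3 (adjust -1): 41 + -1 = 40
  Event 4 (sale 23): sell min(23,40)=23. stock: 40 - 23 = 17. total_sold = 38
  Event 5 (sale 15): sell min(15,17)=15. stock: 17 - 15 = 2. total_sold = 53
  Event 6 (return 7): 2 + 7 = 9
  Event 7 (sale 16): sell min(16,9)=9. stock: 9 - 9 = 0. total_sold = 62
  Event 8 (restock 23): 0 + 23 = 23
  Event 9 (return 1): 23 + 1 = 24
  Event 10 (restock 32): 24 + 32 = 56
  Event 11 (sale 20): sell min(20,56)=20. stock: 56 - 20 = 36. total_sold = 82
  Event 12 (sale 1): sell min(1,36)=1. stock: 36 - 1 = 35. total_sold = 83
  Event 13 (restock 34): 35 + 34 = 69
  Event 14 (sale 3): sell min(3,69)=3. stock: 69 - 3 = 66. total_sold = 86
  Event 15 (sale 6): sell min(6,66)=6. stock: 66 - 6 = 60. total_sold = 92
  Event 16 (adjust -4): 60 + -4 = 56
Final: stock = 56, total_sold = 92

Checking against threshold 9:
  After event 1: stock=28 > 9
  After event 2: stock=41 > 9
  After event 3: stock=40 > 9
  After event 4: stock=17 > 9
  After event 5: stock=2 <= 9 -> ALERT
  After event 6: stock=9 <= 9 -> ALERT
  After event 7: stock=0 <= 9 -> ALERT
  After event 8: stock=23 > 9
  After event 9: stock=24 > 9
  After event 10: stock=56 > 9
  After event 11: stock=36 > 9
  After event 12: stock=35 > 9
  After event 13: stock=69 > 9
  After event 14: stock=66 > 9
  After event 15: stock=60 > 9
  After event 16: stock=56 > 9
Alert events: [5, 6, 7]. Count = 3

Answer: 3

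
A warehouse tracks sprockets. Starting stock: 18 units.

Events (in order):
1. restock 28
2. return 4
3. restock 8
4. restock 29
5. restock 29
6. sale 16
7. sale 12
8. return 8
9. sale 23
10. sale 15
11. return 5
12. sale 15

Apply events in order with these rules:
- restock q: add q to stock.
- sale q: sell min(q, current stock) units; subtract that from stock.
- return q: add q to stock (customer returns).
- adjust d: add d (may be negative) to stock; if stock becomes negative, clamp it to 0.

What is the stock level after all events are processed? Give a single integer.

Processing events:
Start: stock = 18
  Event 1 (restock 28): 18 + 28 = 46
  Event 2 (return 4): 46 + 4 = 50
  Event 3 (restock 8): 50 + 8 = 58
  Event 4 (restock 29): 58 + 29 = 87
  Event 5 (restock 29): 87 + 29 = 116
  Event 6 (sale 16): sell min(16,116)=16. stock: 116 - 16 = 100. total_sold = 16
  Event 7 (sale 12): sell min(12,100)=12. stock: 100 - 12 = 88. total_sold = 28
  Event 8 (return 8): 88 + 8 = 96
  Event 9 (sale 23): sell min(23,96)=23. stock: 96 - 23 = 73. total_sold = 51
  Event 10 (sale 15): sell min(15,73)=15. stock: 73 - 15 = 58. total_sold = 66
  Event 11 (return 5): 58 + 5 = 63
  Event 12 (sale 15): sell min(15,63)=15. stock: 63 - 15 = 48. total_sold = 81
Final: stock = 48, total_sold = 81

Answer: 48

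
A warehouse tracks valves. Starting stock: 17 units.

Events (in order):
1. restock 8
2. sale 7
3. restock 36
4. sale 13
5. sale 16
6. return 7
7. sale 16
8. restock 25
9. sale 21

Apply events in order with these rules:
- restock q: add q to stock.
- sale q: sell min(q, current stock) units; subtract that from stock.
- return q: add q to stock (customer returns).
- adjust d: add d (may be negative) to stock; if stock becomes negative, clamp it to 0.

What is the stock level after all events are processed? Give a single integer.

Answer: 20

Derivation:
Processing events:
Start: stock = 17
  Event 1 (restock 8): 17 + 8 = 25
  Event 2 (sale 7): sell min(7,25)=7. stock: 25 - 7 = 18. total_sold = 7
  Event 3 (restock 36): 18 + 36 = 54
  Event 4 (sale 13): sell min(13,54)=13. stock: 54 - 13 = 41. total_sold = 20
  Event 5 (sale 16): sell min(16,41)=16. stock: 41 - 16 = 25. total_sold = 36
  Event 6 (return 7): 25 + 7 = 32
  Event 7 (sale 16): sell min(16,32)=16. stock: 32 - 16 = 16. total_sold = 52
  Event 8 (restock 25): 16 + 25 = 41
  Event 9 (sale 21): sell min(21,41)=21. stock: 41 - 21 = 20. total_sold = 73
Final: stock = 20, total_sold = 73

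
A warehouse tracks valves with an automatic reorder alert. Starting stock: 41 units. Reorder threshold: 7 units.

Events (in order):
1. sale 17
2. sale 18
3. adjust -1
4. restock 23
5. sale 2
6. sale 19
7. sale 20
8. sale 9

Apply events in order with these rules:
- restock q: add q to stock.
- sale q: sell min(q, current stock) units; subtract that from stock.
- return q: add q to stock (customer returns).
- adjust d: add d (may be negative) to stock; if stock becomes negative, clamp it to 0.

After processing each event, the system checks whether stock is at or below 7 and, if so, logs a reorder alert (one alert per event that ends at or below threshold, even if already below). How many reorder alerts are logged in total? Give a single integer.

Processing events:
Start: stock = 41
  Event 1 (sale 17): sell min(17,41)=17. stock: 41 - 17 = 24. total_sold = 17
  Event 2 (sale 18): sell min(18,24)=18. stock: 24 - 18 = 6. total_sold = 35
  Event 3 (adjust -1): 6 + -1 = 5
  Event 4 (restock 23): 5 + 23 = 28
  Event 5 (sale 2): sell min(2,28)=2. stock: 28 - 2 = 26. total_sold = 37
  Event 6 (sale 19): sell min(19,26)=19. stock: 26 - 19 = 7. total_sold = 56
  Event 7 (sale 20): sell min(20,7)=7. stock: 7 - 7 = 0. total_sold = 63
  Event 8 (sale 9): sell min(9,0)=0. stock: 0 - 0 = 0. total_sold = 63
Final: stock = 0, total_sold = 63

Checking against threshold 7:
  After event 1: stock=24 > 7
  After event 2: stock=6 <= 7 -> ALERT
  After event 3: stock=5 <= 7 -> ALERT
  After event 4: stock=28 > 7
  After event 5: stock=26 > 7
  After event 6: stock=7 <= 7 -> ALERT
  After event 7: stock=0 <= 7 -> ALERT
  After event 8: stock=0 <= 7 -> ALERT
Alert events: [2, 3, 6, 7, 8]. Count = 5

Answer: 5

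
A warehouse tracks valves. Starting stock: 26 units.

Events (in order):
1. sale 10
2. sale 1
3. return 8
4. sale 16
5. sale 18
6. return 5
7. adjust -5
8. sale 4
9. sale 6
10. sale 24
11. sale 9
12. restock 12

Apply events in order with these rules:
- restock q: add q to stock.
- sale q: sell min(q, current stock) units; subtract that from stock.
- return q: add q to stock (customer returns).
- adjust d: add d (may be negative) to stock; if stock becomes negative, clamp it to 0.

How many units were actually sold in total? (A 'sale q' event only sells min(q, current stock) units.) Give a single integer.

Processing events:
Start: stock = 26
  Event 1 (sale 10): sell min(10,26)=10. stock: 26 - 10 = 16. total_sold = 10
  Event 2 (sale 1): sell min(1,16)=1. stock: 16 - 1 = 15. total_sold = 11
  Event 3 (return 8): 15 + 8 = 23
  Event 4 (sale 16): sell min(16,23)=16. stock: 23 - 16 = 7. total_sold = 27
  Event 5 (sale 18): sell min(18,7)=7. stock: 7 - 7 = 0. total_sold = 34
  Event 6 (return 5): 0 + 5 = 5
  Event 7 (adjust -5): 5 + -5 = 0
  Event 8 (sale 4): sell min(4,0)=0. stock: 0 - 0 = 0. total_sold = 34
  Event 9 (sale 6): sell min(6,0)=0. stock: 0 - 0 = 0. total_sold = 34
  Event 10 (sale 24): sell min(24,0)=0. stock: 0 - 0 = 0. total_sold = 34
  Event 11 (sale 9): sell min(9,0)=0. stock: 0 - 0 = 0. total_sold = 34
  Event 12 (restock 12): 0 + 12 = 12
Final: stock = 12, total_sold = 34

Answer: 34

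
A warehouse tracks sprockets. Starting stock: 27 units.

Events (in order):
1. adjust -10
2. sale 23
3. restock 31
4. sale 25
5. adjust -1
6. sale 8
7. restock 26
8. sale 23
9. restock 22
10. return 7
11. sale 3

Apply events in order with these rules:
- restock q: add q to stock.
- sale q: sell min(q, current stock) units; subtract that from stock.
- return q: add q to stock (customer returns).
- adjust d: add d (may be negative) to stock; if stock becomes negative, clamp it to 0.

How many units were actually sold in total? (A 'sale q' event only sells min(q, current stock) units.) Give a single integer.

Processing events:
Start: stock = 27
  Event 1 (adjust -10): 27 + -10 = 17
  Event 2 (sale 23): sell min(23,17)=17. stock: 17 - 17 = 0. total_sold = 17
  Event 3 (restock 31): 0 + 31 = 31
  Event 4 (sale 25): sell min(25,31)=25. stock: 31 - 25 = 6. total_sold = 42
  Event 5 (adjust -1): 6 + -1 = 5
  Event 6 (sale 8): sell min(8,5)=5. stock: 5 - 5 = 0. total_sold = 47
  Event 7 (restock 26): 0 + 26 = 26
  Event 8 (sale 23): sell min(23,26)=23. stock: 26 - 23 = 3. total_sold = 70
  Event 9 (restock 22): 3 + 22 = 25
  Event 10 (return 7): 25 + 7 = 32
  Event 11 (sale 3): sell min(3,32)=3. stock: 32 - 3 = 29. total_sold = 73
Final: stock = 29, total_sold = 73

Answer: 73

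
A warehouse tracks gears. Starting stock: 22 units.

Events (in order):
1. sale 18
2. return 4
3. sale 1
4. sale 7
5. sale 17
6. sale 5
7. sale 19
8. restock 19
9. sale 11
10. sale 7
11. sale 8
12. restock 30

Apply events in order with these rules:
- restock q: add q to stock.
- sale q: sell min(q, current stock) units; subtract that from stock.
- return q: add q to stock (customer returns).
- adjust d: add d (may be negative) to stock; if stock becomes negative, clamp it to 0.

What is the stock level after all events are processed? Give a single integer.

Answer: 30

Derivation:
Processing events:
Start: stock = 22
  Event 1 (sale 18): sell min(18,22)=18. stock: 22 - 18 = 4. total_sold = 18
  Event 2 (return 4): 4 + 4 = 8
  Event 3 (sale 1): sell min(1,8)=1. stock: 8 - 1 = 7. total_sold = 19
  Event 4 (sale 7): sell min(7,7)=7. stock: 7 - 7 = 0. total_sold = 26
  Event 5 (sale 17): sell min(17,0)=0. stock: 0 - 0 = 0. total_sold = 26
  Event 6 (sale 5): sell min(5,0)=0. stock: 0 - 0 = 0. total_sold = 26
  Event 7 (sale 19): sell min(19,0)=0. stock: 0 - 0 = 0. total_sold = 26
  Event 8 (restock 19): 0 + 19 = 19
  Event 9 (sale 11): sell min(11,19)=11. stock: 19 - 11 = 8. total_sold = 37
  Event 10 (sale 7): sell min(7,8)=7. stock: 8 - 7 = 1. total_sold = 44
  Event 11 (sale 8): sell min(8,1)=1. stock: 1 - 1 = 0. total_sold = 45
  Event 12 (restock 30): 0 + 30 = 30
Final: stock = 30, total_sold = 45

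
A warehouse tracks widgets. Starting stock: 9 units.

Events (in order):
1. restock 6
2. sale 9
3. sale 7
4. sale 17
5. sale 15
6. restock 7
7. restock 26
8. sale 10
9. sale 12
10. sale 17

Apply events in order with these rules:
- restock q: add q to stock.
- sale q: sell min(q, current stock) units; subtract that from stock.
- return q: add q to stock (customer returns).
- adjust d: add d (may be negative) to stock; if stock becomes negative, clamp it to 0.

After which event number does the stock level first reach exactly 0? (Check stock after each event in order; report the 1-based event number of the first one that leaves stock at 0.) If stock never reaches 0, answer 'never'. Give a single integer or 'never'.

Processing events:
Start: stock = 9
  Event 1 (restock 6): 9 + 6 = 15
  Event 2 (sale 9): sell min(9,15)=9. stock: 15 - 9 = 6. total_sold = 9
  Event 3 (sale 7): sell min(7,6)=6. stock: 6 - 6 = 0. total_sold = 15
  Event 4 (sale 17): sell min(17,0)=0. stock: 0 - 0 = 0. total_sold = 15
  Event 5 (sale 15): sell min(15,0)=0. stock: 0 - 0 = 0. total_sold = 15
  Event 6 (restock 7): 0 + 7 = 7
  Event 7 (restock 26): 7 + 26 = 33
  Event 8 (sale 10): sell min(10,33)=10. stock: 33 - 10 = 23. total_sold = 25
  Event 9 (sale 12): sell min(12,23)=12. stock: 23 - 12 = 11. total_sold = 37
  Event 10 (sale 17): sell min(17,11)=11. stock: 11 - 11 = 0. total_sold = 48
Final: stock = 0, total_sold = 48

First zero at event 3.

Answer: 3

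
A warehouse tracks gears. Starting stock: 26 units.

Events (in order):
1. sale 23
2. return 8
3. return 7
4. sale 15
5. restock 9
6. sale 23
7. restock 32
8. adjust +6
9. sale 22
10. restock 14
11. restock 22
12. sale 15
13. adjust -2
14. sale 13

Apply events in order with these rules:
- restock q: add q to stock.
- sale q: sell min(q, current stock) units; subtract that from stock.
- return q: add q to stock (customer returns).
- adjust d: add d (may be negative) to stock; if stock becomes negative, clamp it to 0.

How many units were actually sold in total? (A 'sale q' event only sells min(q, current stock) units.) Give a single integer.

Answer: 100

Derivation:
Processing events:
Start: stock = 26
  Event 1 (sale 23): sell min(23,26)=23. stock: 26 - 23 = 3. total_sold = 23
  Event 2 (return 8): 3 + 8 = 11
  Event 3 (return 7): 11 + 7 = 18
  Event 4 (sale 15): sell min(15,18)=15. stock: 18 - 15 = 3. total_sold = 38
  Event 5 (restock 9): 3 + 9 = 12
  Event 6 (sale 23): sell min(23,12)=12. stock: 12 - 12 = 0. total_sold = 50
  Event 7 (restock 32): 0 + 32 = 32
  Event 8 (adjust +6): 32 + 6 = 38
  Event 9 (sale 22): sell min(22,38)=22. stock: 38 - 22 = 16. total_sold = 72
  Event 10 (restock 14): 16 + 14 = 30
  Event 11 (restock 22): 30 + 22 = 52
  Event 12 (sale 15): sell min(15,52)=15. stock: 52 - 15 = 37. total_sold = 87
  Event 13 (adjust -2): 37 + -2 = 35
  Event 14 (sale 13): sell min(13,35)=13. stock: 35 - 13 = 22. total_sold = 100
Final: stock = 22, total_sold = 100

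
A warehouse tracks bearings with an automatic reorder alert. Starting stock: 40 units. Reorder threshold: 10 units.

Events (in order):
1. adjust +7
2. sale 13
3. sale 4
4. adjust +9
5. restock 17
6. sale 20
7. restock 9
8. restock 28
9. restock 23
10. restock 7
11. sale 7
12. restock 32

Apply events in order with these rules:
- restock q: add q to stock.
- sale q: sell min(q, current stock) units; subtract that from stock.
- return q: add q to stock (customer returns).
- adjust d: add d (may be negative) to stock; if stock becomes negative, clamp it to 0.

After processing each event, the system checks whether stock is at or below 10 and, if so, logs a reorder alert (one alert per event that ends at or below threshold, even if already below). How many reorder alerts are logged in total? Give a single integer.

Processing events:
Start: stock = 40
  Event 1 (adjust +7): 40 + 7 = 47
  Event 2 (sale 13): sell min(13,47)=13. stock: 47 - 13 = 34. total_sold = 13
  Event 3 (sale 4): sell min(4,34)=4. stock: 34 - 4 = 30. total_sold = 17
  Event 4 (adjust +9): 30 + 9 = 39
  Event 5 (restock 17): 39 + 17 = 56
  Event 6 (sale 20): sell min(20,56)=20. stock: 56 - 20 = 36. total_sold = 37
  Event 7 (restock 9): 36 + 9 = 45
  Event 8 (restock 28): 45 + 28 = 73
  Event 9 (restock 23): 73 + 23 = 96
  Event 10 (restock 7): 96 + 7 = 103
  Event 11 (sale 7): sell min(7,103)=7. stock: 103 - 7 = 96. total_sold = 44
  Event 12 (restock 32): 96 + 32 = 128
Final: stock = 128, total_sold = 44

Checking against threshold 10:
  After event 1: stock=47 > 10
  After event 2: stock=34 > 10
  After event 3: stock=30 > 10
  After event 4: stock=39 > 10
  After event 5: stock=56 > 10
  After event 6: stock=36 > 10
  After event 7: stock=45 > 10
  After event 8: stock=73 > 10
  After event 9: stock=96 > 10
  After event 10: stock=103 > 10
  After event 11: stock=96 > 10
  After event 12: stock=128 > 10
Alert events: []. Count = 0

Answer: 0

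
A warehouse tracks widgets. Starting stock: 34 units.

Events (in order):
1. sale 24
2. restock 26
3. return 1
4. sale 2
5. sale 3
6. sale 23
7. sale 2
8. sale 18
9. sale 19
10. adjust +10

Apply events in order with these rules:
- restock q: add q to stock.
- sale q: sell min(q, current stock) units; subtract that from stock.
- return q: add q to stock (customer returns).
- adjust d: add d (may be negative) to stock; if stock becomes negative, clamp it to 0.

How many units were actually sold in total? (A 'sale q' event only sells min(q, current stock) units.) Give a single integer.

Answer: 61

Derivation:
Processing events:
Start: stock = 34
  Event 1 (sale 24): sell min(24,34)=24. stock: 34 - 24 = 10. total_sold = 24
  Event 2 (restock 26): 10 + 26 = 36
  Event 3 (return 1): 36 + 1 = 37
  Event 4 (sale 2): sell min(2,37)=2. stock: 37 - 2 = 35. total_sold = 26
  Event 5 (sale 3): sell min(3,35)=3. stock: 35 - 3 = 32. total_sold = 29
  Event 6 (sale 23): sell min(23,32)=23. stock: 32 - 23 = 9. total_sold = 52
  Event 7 (sale 2): sell min(2,9)=2. stock: 9 - 2 = 7. total_sold = 54
  Event 8 (sale 18): sell min(18,7)=7. stock: 7 - 7 = 0. total_sold = 61
  Event 9 (sale 19): sell min(19,0)=0. stock: 0 - 0 = 0. total_sold = 61
  Event 10 (adjust +10): 0 + 10 = 10
Final: stock = 10, total_sold = 61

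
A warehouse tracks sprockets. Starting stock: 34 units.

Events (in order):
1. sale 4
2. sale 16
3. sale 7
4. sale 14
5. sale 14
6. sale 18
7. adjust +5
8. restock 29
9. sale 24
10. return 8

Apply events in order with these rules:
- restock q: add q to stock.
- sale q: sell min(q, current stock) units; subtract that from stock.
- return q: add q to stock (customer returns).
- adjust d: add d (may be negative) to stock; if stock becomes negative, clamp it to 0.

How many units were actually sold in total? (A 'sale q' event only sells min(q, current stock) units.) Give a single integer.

Processing events:
Start: stock = 34
  Event 1 (sale 4): sell min(4,34)=4. stock: 34 - 4 = 30. total_sold = 4
  Event 2 (sale 16): sell min(16,30)=16. stock: 30 - 16 = 14. total_sold = 20
  Event 3 (sale 7): sell min(7,14)=7. stock: 14 - 7 = 7. total_sold = 27
  Event 4 (sale 14): sell min(14,7)=7. stock: 7 - 7 = 0. total_sold = 34
  Event 5 (sale 14): sell min(14,0)=0. stock: 0 - 0 = 0. total_sold = 34
  Event 6 (sale 18): sell min(18,0)=0. stock: 0 - 0 = 0. total_sold = 34
  Event 7 (adjust +5): 0 + 5 = 5
  Event 8 (restock 29): 5 + 29 = 34
  Event 9 (sale 24): sell min(24,34)=24. stock: 34 - 24 = 10. total_sold = 58
  Event 10 (return 8): 10 + 8 = 18
Final: stock = 18, total_sold = 58

Answer: 58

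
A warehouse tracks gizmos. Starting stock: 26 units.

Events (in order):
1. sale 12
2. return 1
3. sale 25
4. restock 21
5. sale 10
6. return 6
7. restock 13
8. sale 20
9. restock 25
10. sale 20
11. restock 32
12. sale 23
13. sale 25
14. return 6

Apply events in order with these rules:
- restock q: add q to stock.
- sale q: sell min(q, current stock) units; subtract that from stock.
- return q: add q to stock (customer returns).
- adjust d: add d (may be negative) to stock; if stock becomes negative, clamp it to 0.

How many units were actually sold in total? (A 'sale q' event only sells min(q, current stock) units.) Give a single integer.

Answer: 124

Derivation:
Processing events:
Start: stock = 26
  Event 1 (sale 12): sell min(12,26)=12. stock: 26 - 12 = 14. total_sold = 12
  Event 2 (return 1): 14 + 1 = 15
  Event 3 (sale 25): sell min(25,15)=15. stock: 15 - 15 = 0. total_sold = 27
  Event 4 (restock 21): 0 + 21 = 21
  Event 5 (sale 10): sell min(10,21)=10. stock: 21 - 10 = 11. total_sold = 37
  Event 6 (return 6): 11 + 6 = 17
  Event 7 (restock 13): 17 + 13 = 30
  Event 8 (sale 20): sell min(20,30)=20. stock: 30 - 20 = 10. total_sold = 57
  Event 9 (restock 25): 10 + 25 = 35
  Event 10 (sale 20): sell min(20,35)=20. stock: 35 - 20 = 15. total_sold = 77
  Event 11 (restock 32): 15 + 32 = 47
  Event 12 (sale 23): sell min(23,47)=23. stock: 47 - 23 = 24. total_sold = 100
  Event 13 (sale 25): sell min(25,24)=24. stock: 24 - 24 = 0. total_sold = 124
  Event 14 (return 6): 0 + 6 = 6
Final: stock = 6, total_sold = 124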